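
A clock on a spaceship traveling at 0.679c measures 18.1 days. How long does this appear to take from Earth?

Proper time Δt₀ = 18.1 days
γ = 1/√(1 - 0.679²) = 1.362
Δt = γΔt₀ = 1.362 × 18.1 = 24.65 days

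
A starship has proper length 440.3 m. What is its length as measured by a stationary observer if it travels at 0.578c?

Proper length L₀ = 440.3 m
γ = 1/√(1 - 0.578²) = 1.2254
L = L₀/γ = 440.3/1.2254 = 359.3 m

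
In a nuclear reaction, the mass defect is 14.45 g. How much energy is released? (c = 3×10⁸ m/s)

Convert mass defect: Δm = 14.45 g = 0.01445 kg
E = Δm·c² = 0.01445 × (3×10⁸)²
= 0.01445 × 9×10¹⁶ = 1.301×10¹⁵ J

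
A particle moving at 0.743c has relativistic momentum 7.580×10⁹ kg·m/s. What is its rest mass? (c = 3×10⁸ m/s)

γ = 1/√(1 - 0.743²) = 1.494
v = 0.743 × 3×10⁸ = 2.229×10⁸ m/s
m = p/(γv) = 7.580×10⁹/(1.494 × 2.229×10⁸) = 22.76 kg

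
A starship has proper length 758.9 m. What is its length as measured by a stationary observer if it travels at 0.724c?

Proper length L₀ = 758.9 m
γ = 1/√(1 - 0.724²) = 1.4497
L = L₀/γ = 758.9/1.4497 = 523.5 m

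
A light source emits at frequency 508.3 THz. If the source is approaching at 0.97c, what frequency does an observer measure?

β = v/c = 0.97
(1+β)/(1-β) = 1.97/0.03 = 65.6667
Doppler factor = √(65.6667) = 8.103
f_obs = 508.3 × 8.103 = 4119 THz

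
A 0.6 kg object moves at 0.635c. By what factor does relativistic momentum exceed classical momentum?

p_rel = γmv, p_class = mv
Ratio = γ = 1/√(1 - 0.635²) = 1.294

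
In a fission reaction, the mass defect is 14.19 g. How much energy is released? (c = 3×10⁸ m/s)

Convert mass defect: Δm = 14.19 g = 0.01419 kg
E = Δm·c² = 0.01419 × (3×10⁸)²
= 0.01419 × 9×10¹⁶ = 1.277×10¹⁵ J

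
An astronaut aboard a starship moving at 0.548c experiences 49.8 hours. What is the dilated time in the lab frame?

Proper time Δt₀ = 49.8 hours
γ = 1/√(1 - 0.548²) = 1.1955
Δt = γΔt₀ = 1.1955 × 49.8 = 59.54 hours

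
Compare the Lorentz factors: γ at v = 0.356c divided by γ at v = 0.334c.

γ₁ = 1/√(1 - 0.356²) = 1.0701
γ₂ = 1/√(1 - 0.334²) = 1.0609
γ₁/γ₂ = 1.0701/1.0609 = 1.009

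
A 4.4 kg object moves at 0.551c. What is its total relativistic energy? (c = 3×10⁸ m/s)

γ = 1/√(1 - 0.551²) = 1.1983
mc² = 4.4 × (3×10⁸)² = 3.960×10¹⁷ J
E = γmc² = 1.1983 × 3.960×10¹⁷ = 4.745×10¹⁷ J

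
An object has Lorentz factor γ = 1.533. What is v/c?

From γ = 1/√(1 - v²/c²):
1/γ² = 1/1.533² = 0.42552
v²/c² = 1 - 0.42552 = 0.57448
v/c = √(0.57448) = 0.7579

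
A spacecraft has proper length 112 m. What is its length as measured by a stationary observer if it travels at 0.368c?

Proper length L₀ = 112 m
γ = 1/√(1 - 0.368²) = 1.0755
L = L₀/γ = 112/1.0755 = 104.1 m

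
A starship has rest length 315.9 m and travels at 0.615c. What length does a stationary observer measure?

Proper length L₀ = 315.9 m
γ = 1/√(1 - 0.615²) = 1.268
L = L₀/γ = 315.9/1.268 = 249.1 m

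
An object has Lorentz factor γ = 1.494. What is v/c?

From γ = 1/√(1 - v²/c²):
1/γ² = 1/1.494² = 0.4480
v²/c² = 1 - 0.4480 = 0.5520
v/c = √(0.5520) = 0.7430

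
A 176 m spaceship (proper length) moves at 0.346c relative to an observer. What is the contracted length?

Proper length L₀ = 176 m
γ = 1/√(1 - 0.346²) = 1.066
L = L₀/γ = 176/1.066 = 165.1 m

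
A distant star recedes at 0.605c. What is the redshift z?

β = 0.605
(1+β)/(1-β) = 1.605/0.395 = 4.063
√(4.063) = 2.016
z = 2.016 - 1 = 1.016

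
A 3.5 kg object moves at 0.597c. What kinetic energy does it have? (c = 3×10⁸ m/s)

γ = 1/√(1 - 0.597²) = 1.2465
γ - 1 = 0.2465
KE = (γ-1)mc² = 0.2465 × 3.5 × (3×10⁸)² = 7.765×10¹⁶ J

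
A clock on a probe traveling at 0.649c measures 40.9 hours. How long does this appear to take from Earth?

Proper time Δt₀ = 40.9 hours
γ = 1/√(1 - 0.649²) = 1.3144
Δt = γΔt₀ = 1.3144 × 40.9 = 53.76 hours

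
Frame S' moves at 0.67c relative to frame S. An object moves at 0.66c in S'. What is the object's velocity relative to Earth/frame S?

u = (u' + v)/(1 + u'v/c²)
Numerator: 0.66 + 0.67 = 1.33
Denominator: 1 + 0.4422 = 1.4422
u = 1.33/1.4422 = 0.9222c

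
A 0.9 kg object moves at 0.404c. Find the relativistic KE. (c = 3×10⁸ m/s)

γ = 1/√(1 - 0.404²) = 1.09318
γ - 1 = 0.09318
KE = (γ-1)mc² = 0.09318 × 0.9 × (3×10⁸)² = 7.548×10¹⁵ J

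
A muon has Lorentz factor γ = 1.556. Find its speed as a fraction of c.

From γ = 1/√(1 - v²/c²):
1/γ² = 1/1.556² = 0.41303
v²/c² = 1 - 0.41303 = 0.58697
v/c = √(0.58697) = 0.7661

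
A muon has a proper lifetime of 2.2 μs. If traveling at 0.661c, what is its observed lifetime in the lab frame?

Proper lifetime τ₀ = 2.2 μs
γ = 1/√(1 - 0.661²) = 1.3326
τ = γτ₀ = 1.3326 × 2.2 μs = 2.932 μs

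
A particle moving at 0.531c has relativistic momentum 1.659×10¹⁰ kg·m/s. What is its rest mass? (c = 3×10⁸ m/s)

γ = 1/√(1 - 0.531²) = 1.1801
v = 0.531 × 3×10⁸ = 1.593×10⁸ m/s
m = p/(γv) = 1.659×10¹⁰/(1.1801 × 1.593×10⁸) = 88.25 kg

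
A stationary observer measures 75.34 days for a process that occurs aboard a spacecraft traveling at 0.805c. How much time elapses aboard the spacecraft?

Dilated time Δt = 75.34 days
γ = 1/√(1 - 0.805²) = 1.6856
Δt₀ = Δt/γ = 75.34/1.6856 = 44.70 days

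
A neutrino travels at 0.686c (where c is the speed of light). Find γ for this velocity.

v/c = 0.686, so (v/c)² = 0.470596
1 - (v/c)² = 0.529404
γ = 1/√(0.529404) = 1.374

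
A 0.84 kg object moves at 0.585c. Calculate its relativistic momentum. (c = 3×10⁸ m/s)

γ = 1/√(1 - 0.585²) = 1.233
v = 0.585 × 3×10⁸ = 1.755×10⁸ m/s
p = γmv = 1.233 × 0.84 × 1.755×10⁸ = 1.818×10⁸ kg·m/s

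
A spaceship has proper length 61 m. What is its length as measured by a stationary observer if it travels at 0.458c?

Proper length L₀ = 61 m
γ = 1/√(1 - 0.458²) = 1.1249
L = L₀/γ = 61/1.1249 = 54.23 m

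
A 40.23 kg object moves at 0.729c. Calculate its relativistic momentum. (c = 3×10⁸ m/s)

γ = 1/√(1 - 0.729²) = 1.461
v = 0.729 × 3×10⁸ = 2.187×10⁸ m/s
p = γmv = 1.461 × 40.23 × 2.187×10⁸ = 1.285×10¹⁰ kg·m/s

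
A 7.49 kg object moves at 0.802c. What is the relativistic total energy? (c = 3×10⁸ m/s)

γ = 1/√(1 - 0.802²) = 1.6741
mc² = 7.49 × (3×10⁸)² = 6.741×10¹⁷ J
E = γmc² = 1.6741 × 6.741×10¹⁷ = 1.129×10¹⁸ J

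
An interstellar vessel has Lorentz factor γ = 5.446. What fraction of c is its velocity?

From γ = 1/√(1 - v²/c²):
1/γ² = 1/5.446² = 0.03372
v²/c² = 1 - 0.03372 = 0.9663
v/c = √(0.9663) = 0.9830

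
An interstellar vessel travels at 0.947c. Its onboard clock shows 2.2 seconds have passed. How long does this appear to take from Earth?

Proper time Δt₀ = 2.2 seconds
γ = 1/√(1 - 0.947²) = 3.113
Δt = γΔt₀ = 3.113 × 2.2 = 6.849 seconds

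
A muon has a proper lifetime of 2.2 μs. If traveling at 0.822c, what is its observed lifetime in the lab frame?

Proper lifetime τ₀ = 2.2 μs
γ = 1/√(1 - 0.822²) = 1.756
τ = γτ₀ = 1.756 × 2.2 μs = 3.863 μs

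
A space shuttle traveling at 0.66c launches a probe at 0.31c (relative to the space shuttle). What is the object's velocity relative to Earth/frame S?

u = (u' + v)/(1 + u'v/c²)
Numerator: 0.31 + 0.66 = 0.97
Denominator: 1 + 0.2046 = 1.2046
u = 0.97/1.2046 = 0.8052c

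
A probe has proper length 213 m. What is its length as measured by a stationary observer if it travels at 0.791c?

Proper length L₀ = 213 m
γ = 1/√(1 - 0.791²) = 1.6345
L = L₀/γ = 213/1.6345 = 130.3 m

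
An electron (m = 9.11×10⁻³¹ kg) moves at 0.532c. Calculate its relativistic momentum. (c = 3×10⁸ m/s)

γ = 1/√(1 - 0.532²) = 1.181
v = 0.532 × 3×10⁸ = 1.596×10⁸ m/s
p = γmv = 1.181 × 9.11×10⁻³¹ × 1.596×10⁸ = 1.717×10⁻²² kg·m/s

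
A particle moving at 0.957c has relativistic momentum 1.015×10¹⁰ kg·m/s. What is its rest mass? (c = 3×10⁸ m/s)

γ = 1/√(1 - 0.957²) = 3.447
v = 0.957 × 3×10⁸ = 2.871×10⁸ m/s
m = p/(γv) = 1.015×10¹⁰/(3.447 × 2.871×10⁸) = 10.26 kg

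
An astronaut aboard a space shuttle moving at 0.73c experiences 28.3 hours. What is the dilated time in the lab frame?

Proper time Δt₀ = 28.3 hours
γ = 1/√(1 - 0.73²) = 1.4632
Δt = γΔt₀ = 1.4632 × 28.3 = 41.41 hours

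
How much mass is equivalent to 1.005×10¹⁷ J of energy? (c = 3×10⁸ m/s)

From E = mc², we get m = E/c²
c² = (3×10⁸)² = 9×10¹⁶ m²/s²
m = 1.005×10¹⁷ / 9×10¹⁶ = 1.117 kg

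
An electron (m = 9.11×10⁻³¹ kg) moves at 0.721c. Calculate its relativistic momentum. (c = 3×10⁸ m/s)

γ = 1/√(1 - 0.721²) = 1.4431
v = 0.721 × 3×10⁸ = 2.163×10⁸ m/s
p = γmv = 1.4431 × 9.11×10⁻³¹ × 2.163×10⁸ = 2.844×10⁻²² kg·m/s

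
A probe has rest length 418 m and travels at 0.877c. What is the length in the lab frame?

Proper length L₀ = 418 m
γ = 1/√(1 - 0.877²) = 2.0812
L = L₀/γ = 418/2.0812 = 200.8 m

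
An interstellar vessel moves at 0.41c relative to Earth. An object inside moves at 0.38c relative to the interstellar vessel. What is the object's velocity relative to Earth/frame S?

u = (u' + v)/(1 + u'v/c²)
Numerator: 0.38 + 0.41 = 0.79
Denominator: 1 + 0.1558 = 1.1558
u = 0.79/1.1558 = 0.6835c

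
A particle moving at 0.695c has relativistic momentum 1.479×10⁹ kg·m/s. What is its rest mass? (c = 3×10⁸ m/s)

γ = 1/√(1 - 0.695²) = 1.391
v = 0.695 × 3×10⁸ = 2.085×10⁸ m/s
m = p/(γv) = 1.479×10⁹/(1.391 × 2.085×10⁸) = 5.100 kg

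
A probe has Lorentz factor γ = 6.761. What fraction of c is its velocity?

From γ = 1/√(1 - v²/c²):
1/γ² = 1/6.761² = 0.02188
v²/c² = 1 - 0.02188 = 0.9781
v/c = √(0.9781) = 0.9890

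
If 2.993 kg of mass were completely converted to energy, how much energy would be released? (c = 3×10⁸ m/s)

Using E = mc²:
c² = (3×10⁸)² = 9×10¹⁶ m²/s²
E = 2.993 × 9×10¹⁶ = 2.694×10¹⁷ J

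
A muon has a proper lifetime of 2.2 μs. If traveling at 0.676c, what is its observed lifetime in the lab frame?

Proper lifetime τ₀ = 2.2 μs
γ = 1/√(1 - 0.676²) = 1.357
τ = γτ₀ = 1.357 × 2.2 μs = 2.985 μs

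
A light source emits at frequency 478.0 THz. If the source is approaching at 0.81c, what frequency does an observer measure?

β = v/c = 0.81
(1+β)/(1-β) = 1.81/0.19 = 9.526
Doppler factor = √(9.526) = 3.086
f_obs = 478.0 × 3.086 = 1475 THz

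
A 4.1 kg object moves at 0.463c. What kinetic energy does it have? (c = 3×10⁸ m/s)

γ = 1/√(1 - 0.463²) = 1.1282
γ - 1 = 0.1282
KE = (γ-1)mc² = 0.1282 × 4.1 × (3×10⁸)² = 4.731×10¹⁶ J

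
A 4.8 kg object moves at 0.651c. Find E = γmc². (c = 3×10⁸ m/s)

γ = 1/√(1 - 0.651²) = 1.3174
mc² = 4.8 × (3×10⁸)² = 4.320×10¹⁷ J
E = γmc² = 1.3174 × 4.320×10¹⁷ = 5.691×10¹⁷ J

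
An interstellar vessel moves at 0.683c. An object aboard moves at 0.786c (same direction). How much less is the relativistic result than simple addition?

Classical: u' + v = 0.786 + 0.683 = 1.469c
Relativistic: u = (0.786 + 0.683)/(1 + 0.536838) = 1.469/1.536838 = 0.9559c
Difference: 1.469 - 0.9559 = 0.5131c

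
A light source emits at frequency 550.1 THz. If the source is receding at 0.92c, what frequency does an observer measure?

β = v/c = 0.92
(1-β)/(1+β) = 0.08/1.92 = 0.04167
Doppler factor = √(0.04167) = 0.2041
f_obs = 550.1 × 0.2041 = 112.3 THz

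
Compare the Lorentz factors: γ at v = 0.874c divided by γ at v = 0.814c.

γ₁ = 1/√(1 - 0.874²) = 2.058
γ₂ = 1/√(1 - 0.814²) = 1.722
γ₁/γ₂ = 2.058/1.722 = 1.195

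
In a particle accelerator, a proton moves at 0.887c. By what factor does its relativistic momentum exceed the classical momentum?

p_rel = γmv, p_class = mv
Ratio = γ = 1/√(1 - 0.887²)
= 1/√(0.213231) = 2.166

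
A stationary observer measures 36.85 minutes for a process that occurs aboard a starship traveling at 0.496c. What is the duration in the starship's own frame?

Dilated time Δt = 36.85 minutes
γ = 1/√(1 - 0.496²) = 1.1516
Δt₀ = Δt/γ = 36.85/1.1516 = 32.00 minutes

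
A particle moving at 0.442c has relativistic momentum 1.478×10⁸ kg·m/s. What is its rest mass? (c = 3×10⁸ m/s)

γ = 1/√(1 - 0.442²) = 1.1148
v = 0.442 × 3×10⁸ = 1.326×10⁸ m/s
m = p/(γv) = 1.478×10⁸/(1.1148 × 1.326×10⁸) = 0.9998 kg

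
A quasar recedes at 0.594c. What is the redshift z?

β = 0.594
(1+β)/(1-β) = 1.594/0.406 = 3.926
√(3.926) = 1.9814
z = 1.9814 - 1 = 0.9814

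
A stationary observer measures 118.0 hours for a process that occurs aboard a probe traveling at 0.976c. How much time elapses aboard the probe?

Dilated time Δt = 118.0 hours
γ = 1/√(1 - 0.976²) = 4.592
Δt₀ = Δt/γ = 118.0/4.592 = 25.70 hours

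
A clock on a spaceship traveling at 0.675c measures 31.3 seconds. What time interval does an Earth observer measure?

Proper time Δt₀ = 31.3 seconds
γ = 1/√(1 - 0.675²) = 1.3553
Δt = γΔt₀ = 1.3553 × 31.3 = 42.42 seconds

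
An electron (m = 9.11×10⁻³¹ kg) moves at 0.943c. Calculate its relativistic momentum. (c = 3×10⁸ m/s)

γ = 1/√(1 - 0.943²) = 3.0049
v = 0.943 × 3×10⁸ = 2.829×10⁸ m/s
p = γmv = 3.0049 × 9.11×10⁻³¹ × 2.829×10⁸ = 7.744×10⁻²² kg·m/s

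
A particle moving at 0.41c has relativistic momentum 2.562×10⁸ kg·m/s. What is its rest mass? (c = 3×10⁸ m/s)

γ = 1/√(1 - 0.41²) = 1.096
v = 0.41 × 3×10⁸ = 1.230×10⁸ m/s
m = p/(γv) = 2.562×10⁸/(1.096 × 1.230×10⁸) = 1.900 kg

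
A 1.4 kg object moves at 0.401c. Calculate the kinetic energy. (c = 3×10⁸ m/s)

γ = 1/√(1 - 0.401²) = 1.09161
γ - 1 = 0.09161
KE = (γ-1)mc² = 0.09161 × 1.4 × (3×10⁸)² = 1.154×10¹⁶ J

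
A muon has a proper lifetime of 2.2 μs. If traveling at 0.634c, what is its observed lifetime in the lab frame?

Proper lifetime τ₀ = 2.2 μs
γ = 1/√(1 - 0.634²) = 1.293
τ = γτ₀ = 1.293 × 2.2 μs = 2.845 μs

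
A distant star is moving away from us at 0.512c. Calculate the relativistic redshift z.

β = 0.512
(1+β)/(1-β) = 1.512/0.488 = 3.0984
√(3.0984) = 1.7602
z = 1.7602 - 1 = 0.7602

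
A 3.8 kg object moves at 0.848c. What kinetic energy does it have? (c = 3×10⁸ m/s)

γ = 1/√(1 - 0.848²) = 1.8868
γ - 1 = 0.8868
KE = (γ-1)mc² = 0.8868 × 3.8 × (3×10⁸)² = 3.033×10¹⁷ J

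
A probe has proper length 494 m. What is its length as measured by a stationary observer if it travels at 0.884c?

Proper length L₀ = 494 m
γ = 1/√(1 - 0.884²) = 2.139
L = L₀/γ = 494/2.139 = 230.9 m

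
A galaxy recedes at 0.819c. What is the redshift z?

β = 0.819
(1+β)/(1-β) = 1.819/0.181 = 10.05
√(10.05) = 3.170
z = 3.170 - 1 = 2.170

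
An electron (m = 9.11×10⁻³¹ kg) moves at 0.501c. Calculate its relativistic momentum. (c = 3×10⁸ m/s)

γ = 1/√(1 - 0.501²) = 1.1555
v = 0.501 × 3×10⁸ = 1.503×10⁸ m/s
p = γmv = 1.1555 × 9.11×10⁻³¹ × 1.503×10⁸ = 1.582×10⁻²² kg·m/s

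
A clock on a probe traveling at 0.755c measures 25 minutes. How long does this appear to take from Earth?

Proper time Δt₀ = 25 minutes
γ = 1/√(1 - 0.755²) = 1.525
Δt = γΔt₀ = 1.525 × 25 = 38.13 minutes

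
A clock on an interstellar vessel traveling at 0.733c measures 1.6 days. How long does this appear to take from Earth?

Proper time Δt₀ = 1.6 days
γ = 1/√(1 - 0.733²) = 1.470
Δt = γΔt₀ = 1.470 × 1.6 = 2.352 days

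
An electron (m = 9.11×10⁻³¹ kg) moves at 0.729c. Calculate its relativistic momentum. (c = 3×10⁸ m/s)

γ = 1/√(1 - 0.729²) = 1.461
v = 0.729 × 3×10⁸ = 2.187×10⁸ m/s
p = γmv = 1.461 × 9.11×10⁻³¹ × 2.187×10⁸ = 2.911×10⁻²² kg·m/s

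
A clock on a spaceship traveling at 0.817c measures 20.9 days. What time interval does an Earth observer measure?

Proper time Δt₀ = 20.9 days
γ = 1/√(1 - 0.817²) = 1.734
Δt = γΔt₀ = 1.734 × 20.9 = 36.24 days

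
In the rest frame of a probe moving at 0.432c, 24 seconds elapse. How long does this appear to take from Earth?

Proper time Δt₀ = 24 seconds
γ = 1/√(1 - 0.432²) = 1.1088
Δt = γΔt₀ = 1.1088 × 24 = 26.61 seconds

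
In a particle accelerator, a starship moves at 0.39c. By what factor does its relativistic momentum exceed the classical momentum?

p_rel = γmv, p_class = mv
Ratio = γ = 1/√(1 - 0.39²)
= 1/√(0.8479) = 1.086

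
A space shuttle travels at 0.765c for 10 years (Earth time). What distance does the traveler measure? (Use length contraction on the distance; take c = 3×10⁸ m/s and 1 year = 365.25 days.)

Earth distance: d = v × t = 0.765c × 10 yr = 7.2425×10¹⁶ m
γ = 1.5527
d' = d/γ = 7.2425×10¹⁶/1.5527 = 4.664×10¹⁶ m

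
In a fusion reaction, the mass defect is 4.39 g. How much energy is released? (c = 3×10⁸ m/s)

Convert mass defect: Δm = 4.39 g = 0.00439 kg
E = Δm·c² = 0.00439 × (3×10⁸)²
= 0.00439 × 9×10¹⁶ = 3.951×10¹⁴ J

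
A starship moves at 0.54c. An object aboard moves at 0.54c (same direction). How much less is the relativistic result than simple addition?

Classical: u' + v = 0.54 + 0.54 = 1.08c
Relativistic: u = (0.54 + 0.54)/(1 + 0.2916) = 1.08/1.2916 = 0.8362c
Difference: 1.08 - 0.8362 = 0.2438c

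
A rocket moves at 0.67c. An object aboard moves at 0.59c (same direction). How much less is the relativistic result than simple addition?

Classical: u' + v = 0.59 + 0.67 = 1.26c
Relativistic: u = (0.59 + 0.67)/(1 + 0.3953) = 1.26/1.3953 = 0.9030c
Difference: 1.26 - 0.9030 = 0.3570c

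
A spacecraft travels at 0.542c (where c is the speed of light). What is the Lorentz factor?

v/c = 0.542, so (v/c)² = 0.293764
1 - (v/c)² = 0.706236
γ = 1/√(0.706236) = 1.190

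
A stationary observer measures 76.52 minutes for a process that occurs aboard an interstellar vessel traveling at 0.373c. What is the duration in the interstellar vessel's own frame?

Dilated time Δt = 76.52 minutes
γ = 1/√(1 - 0.373²) = 1.0778
Δt₀ = Δt/γ = 76.52/1.0778 = 71.00 minutes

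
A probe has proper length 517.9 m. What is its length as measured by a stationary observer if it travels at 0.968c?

Proper length L₀ = 517.9 m
γ = 1/√(1 - 0.968²) = 3.985
L = L₀/γ = 517.9/3.985 = 130.0 m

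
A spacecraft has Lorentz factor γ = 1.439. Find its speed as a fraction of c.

From γ = 1/√(1 - v²/c²):
1/γ² = 1/1.439² = 0.4829
v²/c² = 1 - 0.4829 = 0.5171
v/c = √(0.5171) = 0.7191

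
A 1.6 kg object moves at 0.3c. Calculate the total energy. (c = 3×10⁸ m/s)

γ = 1/√(1 - 0.3²) = 1.0483
mc² = 1.6 × (3×10⁸)² = 1.440×10¹⁷ J
E = γmc² = 1.0483 × 1.440×10¹⁷ = 1.510×10¹⁷ J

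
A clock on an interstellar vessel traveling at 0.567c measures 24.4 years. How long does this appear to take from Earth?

Proper time Δt₀ = 24.4 years
γ = 1/√(1 - 0.567²) = 1.214
Δt = γΔt₀ = 1.214 × 24.4 = 29.62 years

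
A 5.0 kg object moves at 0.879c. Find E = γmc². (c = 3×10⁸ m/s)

γ = 1/√(1 - 0.879²) = 2.097
mc² = 5.0 × (3×10⁸)² = 4.500×10¹⁷ J
E = γmc² = 2.097 × 4.500×10¹⁷ = 9.437×10¹⁷ J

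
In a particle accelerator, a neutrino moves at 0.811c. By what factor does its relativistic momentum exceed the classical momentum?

p_rel = γmv, p_class = mv
Ratio = γ = 1/√(1 - 0.811²)
= 1/√(0.342279) = 1.709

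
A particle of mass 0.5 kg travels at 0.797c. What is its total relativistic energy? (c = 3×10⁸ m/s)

γ = 1/√(1 - 0.797²) = 1.6557
mc² = 0.5 × (3×10⁸)² = 4.500×10¹⁶ J
E = γmc² = 1.6557 × 4.500×10¹⁶ = 7.451×10¹⁶ J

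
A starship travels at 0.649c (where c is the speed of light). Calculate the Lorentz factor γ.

v/c = 0.649, so (v/c)² = 0.421201
1 - (v/c)² = 0.578799
γ = 1/√(0.578799) = 1.314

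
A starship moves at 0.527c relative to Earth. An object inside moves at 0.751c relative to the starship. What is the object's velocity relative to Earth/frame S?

u = (u' + v)/(1 + u'v/c²)
Numerator: 0.751 + 0.527 = 1.278
Denominator: 1 + 0.395777 = 1.395777
u = 1.278/1.395777 = 0.9156c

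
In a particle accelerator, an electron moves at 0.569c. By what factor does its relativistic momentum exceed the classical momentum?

p_rel = γmv, p_class = mv
Ratio = γ = 1/√(1 - 0.569²)
= 1/√(0.676239) = 1.216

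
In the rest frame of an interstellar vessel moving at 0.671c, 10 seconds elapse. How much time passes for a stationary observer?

Proper time Δt₀ = 10 seconds
γ = 1/√(1 - 0.671²) = 1.349
Δt = γΔt₀ = 1.349 × 10 = 13.49 seconds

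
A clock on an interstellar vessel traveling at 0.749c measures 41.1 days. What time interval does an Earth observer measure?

Proper time Δt₀ = 41.1 days
γ = 1/√(1 - 0.749²) = 1.5093
Δt = γΔt₀ = 1.5093 × 41.1 = 62.03 days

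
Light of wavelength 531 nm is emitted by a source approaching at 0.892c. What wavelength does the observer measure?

β = 0.892
Wavelength Doppler factor = √(0.108/1.892) = √(0.05708) = 0.2389
λ_obs = 531 × 0.2389 = 126.9 nm (blueshift)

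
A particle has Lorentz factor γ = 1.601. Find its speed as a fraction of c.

From γ = 1/√(1 - v²/c²):
1/γ² = 1/1.601² = 0.39014
v²/c² = 1 - 0.39014 = 0.60986
v/c = √(0.60986) = 0.7809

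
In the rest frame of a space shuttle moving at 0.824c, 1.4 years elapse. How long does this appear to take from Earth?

Proper time Δt₀ = 1.4 years
γ = 1/√(1 - 0.824²) = 1.765
Δt = γΔt₀ = 1.765 × 1.4 = 2.471 years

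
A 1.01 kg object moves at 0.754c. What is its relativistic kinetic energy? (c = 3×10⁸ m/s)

γ = 1/√(1 - 0.754²) = 1.52236
γ - 1 = 0.52236
KE = (γ-1)mc² = 0.52236 × 1.01 × (3×10⁸)² = 4.748×10¹⁶ J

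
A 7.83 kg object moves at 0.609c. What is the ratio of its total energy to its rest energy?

E = γmc², E₀ = mc²
E/E₀ = γ = 1/√(1 - 0.609²) = 1.261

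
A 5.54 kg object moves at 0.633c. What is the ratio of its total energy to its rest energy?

E = γmc², E₀ = mc²
E/E₀ = γ = 1/√(1 - 0.633²) = 1.292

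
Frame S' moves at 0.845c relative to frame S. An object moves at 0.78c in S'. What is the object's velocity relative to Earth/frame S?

u = (u' + v)/(1 + u'v/c²)
Numerator: 0.78 + 0.845 = 1.625
Denominator: 1 + 0.6591 = 1.6591
u = 1.625/1.6591 = 0.9794c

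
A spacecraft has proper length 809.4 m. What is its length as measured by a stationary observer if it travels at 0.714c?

Proper length L₀ = 809.4 m
γ = 1/√(1 - 0.714²) = 1.4283
L = L₀/γ = 809.4/1.4283 = 566.7 m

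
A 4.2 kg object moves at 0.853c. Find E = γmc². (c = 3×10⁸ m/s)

γ = 1/√(1 - 0.853²) = 1.91604
mc² = 4.2 × (3×10⁸)² = 3.780×10¹⁷ J
E = γmc² = 1.91604 × 3.780×10¹⁷ = 7.243×10¹⁷ J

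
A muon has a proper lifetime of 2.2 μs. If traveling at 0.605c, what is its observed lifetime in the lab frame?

Proper lifetime τ₀ = 2.2 μs
γ = 1/√(1 - 0.605²) = 1.256
τ = γτ₀ = 1.256 × 2.2 μs = 2.763 μs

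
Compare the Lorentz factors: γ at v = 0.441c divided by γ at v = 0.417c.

γ₁ = 1/√(1 - 0.441²) = 1.114
γ₂ = 1/√(1 - 0.417²) = 1.100
γ₁/γ₂ = 1.114/1.100 = 1.013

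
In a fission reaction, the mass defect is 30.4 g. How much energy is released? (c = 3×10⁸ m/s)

Convert mass defect: Δm = 30.4 g = 0.0304 kg
E = Δm·c² = 0.0304 × (3×10⁸)²
= 0.0304 × 9×10¹⁶ = 2.736×10¹⁵ J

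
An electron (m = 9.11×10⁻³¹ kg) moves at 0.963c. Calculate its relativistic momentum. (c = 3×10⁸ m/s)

γ = 1/√(1 - 0.963²) = 3.7106
v = 0.963 × 3×10⁸ = 2.889×10⁸ m/s
p = γmv = 3.7106 × 9.11×10⁻³¹ × 2.889×10⁸ = 9.766×10⁻²² kg·m/s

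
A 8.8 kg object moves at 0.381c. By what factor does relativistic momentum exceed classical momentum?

p_rel = γmv, p_class = mv
Ratio = γ = 1/√(1 - 0.381²) = 1.082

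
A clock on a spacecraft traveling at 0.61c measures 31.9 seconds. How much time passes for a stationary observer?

Proper time Δt₀ = 31.9 seconds
γ = 1/√(1 - 0.61²) = 1.262
Δt = γΔt₀ = 1.262 × 31.9 = 40.26 seconds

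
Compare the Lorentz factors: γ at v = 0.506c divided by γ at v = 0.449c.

γ₁ = 1/√(1 - 0.506²) = 1.159
γ₂ = 1/√(1 - 0.449²) = 1.119
γ₁/γ₂ = 1.159/1.119 = 1.036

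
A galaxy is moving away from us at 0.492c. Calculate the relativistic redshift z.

β = 0.492
(1+β)/(1-β) = 1.492/0.508 = 2.937
√(2.937) = 1.7138
z = 1.7138 - 1 = 0.7138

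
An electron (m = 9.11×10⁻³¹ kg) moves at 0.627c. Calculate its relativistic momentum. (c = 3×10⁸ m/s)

γ = 1/√(1 - 0.627²) = 1.284
v = 0.627 × 3×10⁸ = 1.881×10⁸ m/s
p = γmv = 1.284 × 9.11×10⁻³¹ × 1.881×10⁸ = 2.200×10⁻²² kg·m/s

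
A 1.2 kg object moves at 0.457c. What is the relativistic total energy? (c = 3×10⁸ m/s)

γ = 1/√(1 - 0.457²) = 1.124
mc² = 1.2 × (3×10⁸)² = 1.080×10¹⁷ J
E = γmc² = 1.124 × 1.080×10¹⁷ = 1.214×10¹⁷ J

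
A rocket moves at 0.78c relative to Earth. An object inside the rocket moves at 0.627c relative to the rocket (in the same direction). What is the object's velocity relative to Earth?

u = (u' + v)/(1 + u'v/c²)
Numerator: 0.627 + 0.78 = 1.407
Denominator: 1 + 0.48906 = 1.48906
u = 1.407/1.48906 = 0.9449c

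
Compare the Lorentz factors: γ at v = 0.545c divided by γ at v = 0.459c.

γ₁ = 1/√(1 - 0.545²) = 1.193
γ₂ = 1/√(1 - 0.459²) = 1.126
γ₁/γ₂ = 1.193/1.126 = 1.060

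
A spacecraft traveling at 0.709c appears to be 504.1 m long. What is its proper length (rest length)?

Contracted length L = 504.1 m
γ = 1/√(1 - 0.709²) = 1.418
L₀ = γL = 1.418 × 504.1 = 714.8 m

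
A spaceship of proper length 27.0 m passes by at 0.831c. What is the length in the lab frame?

Proper length L₀ = 27.0 m
γ = 1/√(1 - 0.831²) = 1.798
L = L₀/γ = 27.0/1.798 = 15.02 m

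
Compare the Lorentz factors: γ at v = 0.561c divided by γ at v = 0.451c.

γ₁ = 1/√(1 - 0.561²) = 1.2080
γ₂ = 1/√(1 - 0.451²) = 1.1204
γ₁/γ₂ = 1.2080/1.1204 = 1.078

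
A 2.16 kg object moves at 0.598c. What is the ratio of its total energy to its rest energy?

E = γmc², E₀ = mc²
E/E₀ = γ = 1/√(1 - 0.598²) = 1.248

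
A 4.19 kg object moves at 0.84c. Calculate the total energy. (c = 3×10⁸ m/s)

γ = 1/√(1 - 0.84²) = 1.843
mc² = 4.19 × (3×10⁸)² = 3.771×10¹⁷ J
E = γmc² = 1.843 × 3.771×10¹⁷ = 6.950×10¹⁷ J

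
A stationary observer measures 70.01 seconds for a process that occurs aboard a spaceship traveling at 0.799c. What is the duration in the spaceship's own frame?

Dilated time Δt = 70.01 seconds
γ = 1/√(1 - 0.799²) = 1.663
Δt₀ = Δt/γ = 70.01/1.663 = 42.10 seconds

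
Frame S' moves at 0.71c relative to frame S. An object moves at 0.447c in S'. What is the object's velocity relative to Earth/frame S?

u = (u' + v)/(1 + u'v/c²)
Numerator: 0.447 + 0.71 = 1.157
Denominator: 1 + 0.31737 = 1.31737
u = 1.157/1.31737 = 0.8783c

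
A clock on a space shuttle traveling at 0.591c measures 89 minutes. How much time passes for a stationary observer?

Proper time Δt₀ = 89 minutes
γ = 1/√(1 - 0.591²) = 1.2397
Δt = γΔt₀ = 1.2397 × 89 = 110.3 minutes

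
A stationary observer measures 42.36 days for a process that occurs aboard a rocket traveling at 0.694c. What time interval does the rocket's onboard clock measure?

Dilated time Δt = 42.36 days
γ = 1/√(1 - 0.694²) = 1.389
Δt₀ = Δt/γ = 42.36/1.389 = 30.50 days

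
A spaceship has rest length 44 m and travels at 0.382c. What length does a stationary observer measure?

Proper length L₀ = 44 m
γ = 1/√(1 - 0.382²) = 1.0821
L = L₀/γ = 44/1.0821 = 40.66 m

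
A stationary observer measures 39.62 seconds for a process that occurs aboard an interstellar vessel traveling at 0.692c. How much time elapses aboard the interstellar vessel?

Dilated time Δt = 39.62 seconds
γ = 1/√(1 - 0.692²) = 1.3852
Δt₀ = Δt/γ = 39.62/1.3852 = 28.60 seconds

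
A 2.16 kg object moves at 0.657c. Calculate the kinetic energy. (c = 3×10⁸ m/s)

γ = 1/√(1 - 0.657²) = 1.32645
γ - 1 = 0.32645
KE = (γ-1)mc² = 0.32645 × 2.16 × (3×10⁸)² = 6.346×10¹⁶ J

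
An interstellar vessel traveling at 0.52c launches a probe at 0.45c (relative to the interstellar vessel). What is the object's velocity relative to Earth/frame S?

u = (u' + v)/(1 + u'v/c²)
Numerator: 0.45 + 0.52 = 0.97
Denominator: 1 + 0.234 = 1.234
u = 0.97/1.234 = 0.7861c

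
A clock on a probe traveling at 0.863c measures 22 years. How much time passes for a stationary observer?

Proper time Δt₀ = 22 years
γ = 1/√(1 - 0.863²) = 1.9794
Δt = γΔt₀ = 1.9794 × 22 = 43.55 years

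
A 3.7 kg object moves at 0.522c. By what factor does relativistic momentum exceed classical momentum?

p_rel = γmv, p_class = mv
Ratio = γ = 1/√(1 - 0.522²) = 1.172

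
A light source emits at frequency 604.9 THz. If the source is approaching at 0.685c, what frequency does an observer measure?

β = v/c = 0.685
(1+β)/(1-β) = 1.685/0.315 = 5.349
Doppler factor = √(5.349) = 2.313
f_obs = 604.9 × 2.313 = 1399 THz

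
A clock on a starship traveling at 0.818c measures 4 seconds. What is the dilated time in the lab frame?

Proper time Δt₀ = 4 seconds
γ = 1/√(1 - 0.818²) = 1.7385
Δt = γΔt₀ = 1.7385 × 4 = 6.954 seconds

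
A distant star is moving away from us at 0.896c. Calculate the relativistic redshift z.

β = 0.896
(1+β)/(1-β) = 1.896/0.104 = 18.23
√(18.23) = 4.270
z = 4.270 - 1 = 3.270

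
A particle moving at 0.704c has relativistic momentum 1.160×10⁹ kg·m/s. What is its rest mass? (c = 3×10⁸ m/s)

γ = 1/√(1 - 0.704²) = 1.408
v = 0.704 × 3×10⁸ = 2.112×10⁸ m/s
m = p/(γv) = 1.160×10⁹/(1.408 × 2.112×10⁸) = 3.901 kg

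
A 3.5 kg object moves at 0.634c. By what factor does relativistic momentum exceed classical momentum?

p_rel = γmv, p_class = mv
Ratio = γ = 1/√(1 - 0.634²) = 1.293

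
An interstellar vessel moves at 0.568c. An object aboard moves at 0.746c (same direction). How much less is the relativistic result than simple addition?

Classical: u' + v = 0.746 + 0.568 = 1.314c
Relativistic: u = (0.746 + 0.568)/(1 + 0.423728) = 1.314/1.423728 = 0.9229c
Difference: 1.314 - 0.9229 = 0.3911c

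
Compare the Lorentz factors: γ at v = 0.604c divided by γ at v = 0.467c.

γ₁ = 1/√(1 - 0.604²) = 1.255
γ₂ = 1/√(1 - 0.467²) = 1.131
γ₁/γ₂ = 1.255/1.131 = 1.110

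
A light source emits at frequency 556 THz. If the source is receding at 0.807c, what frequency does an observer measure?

β = v/c = 0.807
(1-β)/(1+β) = 0.193/1.807 = 0.1068
Doppler factor = √(0.1068) = 0.3268
f_obs = 556 × 0.3268 = 181.7 THz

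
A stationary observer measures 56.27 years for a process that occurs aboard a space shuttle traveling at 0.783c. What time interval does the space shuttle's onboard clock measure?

Dilated time Δt = 56.27 years
γ = 1/√(1 - 0.783²) = 1.6077
Δt₀ = Δt/γ = 56.27/1.6077 = 35.00 years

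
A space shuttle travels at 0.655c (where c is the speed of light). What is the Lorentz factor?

v/c = 0.655, so (v/c)² = 0.429025
1 - (v/c)² = 0.570975
γ = 1/√(0.570975) = 1.323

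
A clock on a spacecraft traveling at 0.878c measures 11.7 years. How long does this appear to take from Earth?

Proper time Δt₀ = 11.7 years
γ = 1/√(1 - 0.878²) = 2.089
Δt = γΔt₀ = 2.089 × 11.7 = 24.44 years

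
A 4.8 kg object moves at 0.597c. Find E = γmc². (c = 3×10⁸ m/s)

γ = 1/√(1 - 0.597²) = 1.2465
mc² = 4.8 × (3×10⁸)² = 4.320×10¹⁷ J
E = γmc² = 1.2465 × 4.320×10¹⁷ = 5.385×10¹⁷ J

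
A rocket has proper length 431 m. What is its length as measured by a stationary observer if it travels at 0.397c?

Proper length L₀ = 431 m
γ = 1/√(1 - 0.397²) = 1.0895
L = L₀/γ = 431/1.0895 = 395.6 m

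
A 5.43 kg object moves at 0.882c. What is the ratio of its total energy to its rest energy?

E = γmc², E₀ = mc²
E/E₀ = γ = 1/√(1 - 0.882²) = 2.122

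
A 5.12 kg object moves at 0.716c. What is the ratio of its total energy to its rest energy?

E = γmc², E₀ = mc²
E/E₀ = γ = 1/√(1 - 0.716²) = 1.432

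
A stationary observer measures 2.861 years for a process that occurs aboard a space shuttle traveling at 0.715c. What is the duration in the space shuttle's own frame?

Dilated time Δt = 2.861 years
γ = 1/√(1 - 0.715²) = 1.4304
Δt₀ = Δt/γ = 2.861/1.4304 = 2.000 years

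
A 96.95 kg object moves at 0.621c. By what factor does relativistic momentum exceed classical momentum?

p_rel = γmv, p_class = mv
Ratio = γ = 1/√(1 - 0.621²) = 1.276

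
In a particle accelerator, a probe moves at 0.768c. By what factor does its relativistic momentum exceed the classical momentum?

p_rel = γmv, p_class = mv
Ratio = γ = 1/√(1 - 0.768²)
= 1/√(0.410176) = 1.561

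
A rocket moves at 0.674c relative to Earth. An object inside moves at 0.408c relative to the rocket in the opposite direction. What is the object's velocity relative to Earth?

Object's velocity in rocket frame is u' = -0.408c
u = (u' + v)/(1 + u'v/c²) = (v - 0.408)/(1 - 0.408·v/c²)
Numerator: 0.674 - 0.408 = 0.266
Denominator: 1 - 0.274992 = 0.725008
u = 0.266/0.725008 = 0.3669c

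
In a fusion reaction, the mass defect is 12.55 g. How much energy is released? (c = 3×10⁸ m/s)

Convert mass defect: Δm = 12.55 g = 0.01255 kg
E = Δm·c² = 0.01255 × (3×10⁸)²
= 0.01255 × 9×10¹⁶ = 1.130×10¹⁵ J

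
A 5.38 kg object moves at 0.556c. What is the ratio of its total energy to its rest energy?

E = γmc², E₀ = mc²
E/E₀ = γ = 1/√(1 - 0.556²) = 1.203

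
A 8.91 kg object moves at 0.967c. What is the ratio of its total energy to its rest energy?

E = γmc², E₀ = mc²
E/E₀ = γ = 1/√(1 - 0.967²) = 3.925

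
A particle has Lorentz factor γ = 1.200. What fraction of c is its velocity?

From γ = 1/√(1 - v²/c²):
1/γ² = 1/1.200² = 0.6944
v²/c² = 1 - 0.6944 = 0.3056
v/c = √(0.3056) = 0.5528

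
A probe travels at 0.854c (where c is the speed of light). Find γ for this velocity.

v/c = 0.854, so (v/c)² = 0.729316
1 - (v/c)² = 0.270684
γ = 1/√(0.270684) = 1.922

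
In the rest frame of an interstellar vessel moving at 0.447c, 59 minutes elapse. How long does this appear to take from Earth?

Proper time Δt₀ = 59 minutes
γ = 1/√(1 - 0.447²) = 1.118
Δt = γΔt₀ = 1.118 × 59 = 65.96 minutes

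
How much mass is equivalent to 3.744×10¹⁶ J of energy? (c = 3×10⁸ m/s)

From E = mc², we get m = E/c²
c² = (3×10⁸)² = 9×10¹⁶ m²/s²
m = 3.744×10¹⁶ / 9×10¹⁶ = 0.4160 kg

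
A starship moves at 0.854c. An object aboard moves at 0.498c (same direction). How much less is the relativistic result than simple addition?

Classical: u' + v = 0.498 + 0.854 = 1.352c
Relativistic: u = (0.498 + 0.854)/(1 + 0.425292) = 1.352/1.425292 = 0.9486c
Difference: 1.352 - 0.9486 = 0.4034c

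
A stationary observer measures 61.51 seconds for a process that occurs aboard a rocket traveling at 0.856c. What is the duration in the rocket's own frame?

Dilated time Δt = 61.51 seconds
γ = 1/√(1 - 0.856²) = 1.934
Δt₀ = Δt/γ = 61.51/1.934 = 31.80 seconds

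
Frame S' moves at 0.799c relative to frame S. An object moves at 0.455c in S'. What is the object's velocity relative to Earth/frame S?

u = (u' + v)/(1 + u'v/c²)
Numerator: 0.455 + 0.799 = 1.254
Denominator: 1 + 0.363545 = 1.363545
u = 1.254/1.363545 = 0.9197c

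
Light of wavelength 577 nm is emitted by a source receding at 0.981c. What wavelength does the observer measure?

β = 0.981
Wavelength Doppler factor = √(1.981/0.019) = √(104.26) = 10.211
λ_obs = 577 × 10.211 = 5892 nm (redshift)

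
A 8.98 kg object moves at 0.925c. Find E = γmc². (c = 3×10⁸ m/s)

γ = 1/√(1 - 0.925²) = 2.632
mc² = 8.98 × (3×10⁸)² = 8.082×10¹⁷ J
E = γmc² = 2.632 × 8.082×10¹⁷ = 2.127×10¹⁸ J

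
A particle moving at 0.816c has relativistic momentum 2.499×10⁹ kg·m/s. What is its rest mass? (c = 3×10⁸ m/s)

γ = 1/√(1 - 0.816²) = 1.730
v = 0.816 × 3×10⁸ = 2.448×10⁸ m/s
m = p/(γv) = 2.499×10⁹/(1.730 × 2.448×10⁸) = 5.901 kg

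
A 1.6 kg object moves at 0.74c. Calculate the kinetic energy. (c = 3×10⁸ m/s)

γ = 1/√(1 - 0.74²) = 1.48675
γ - 1 = 0.48675
KE = (γ-1)mc² = 0.48675 × 1.6 × (3×10⁸)² = 7.009×10¹⁶ J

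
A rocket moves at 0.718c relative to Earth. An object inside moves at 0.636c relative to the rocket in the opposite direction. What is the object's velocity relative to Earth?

Object's velocity in rocket frame is u' = -0.636c
u = (u' + v)/(1 + u'v/c²) = (v - 0.636)/(1 - 0.636·v/c²)
Numerator: 0.718 - 0.636 = 0.082
Denominator: 1 - 0.456648 = 0.543352
u = 0.082/0.543352 = 0.1509c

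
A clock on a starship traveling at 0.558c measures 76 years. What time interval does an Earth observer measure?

Proper time Δt₀ = 76 years
γ = 1/√(1 - 0.558²) = 1.205
Δt = γΔt₀ = 1.205 × 76 = 91.58 years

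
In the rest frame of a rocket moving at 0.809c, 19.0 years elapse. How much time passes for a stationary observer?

Proper time Δt₀ = 19.0 years
γ = 1/√(1 - 0.809²) = 1.701
Δt = γΔt₀ = 1.701 × 19.0 = 32.32 years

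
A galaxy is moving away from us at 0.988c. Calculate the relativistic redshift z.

β = 0.988
(1+β)/(1-β) = 1.988/0.012 = 165.7
√(165.7) = 12.87
z = 12.87 - 1 = 11.87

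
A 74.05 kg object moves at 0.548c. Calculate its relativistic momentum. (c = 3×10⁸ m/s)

γ = 1/√(1 - 0.548²) = 1.195
v = 0.548 × 3×10⁸ = 1.644×10⁸ m/s
p = γmv = 1.195 × 74.05 × 1.644×10⁸ = 1.455×10¹⁰ kg·m/s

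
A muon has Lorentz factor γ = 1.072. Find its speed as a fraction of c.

From γ = 1/√(1 - v²/c²):
1/γ² = 1/1.072² = 0.8702
v²/c² = 1 - 0.8702 = 0.1298
v/c = √(0.1298) = 0.3603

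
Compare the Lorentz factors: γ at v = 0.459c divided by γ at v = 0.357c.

γ₁ = 1/√(1 - 0.459²) = 1.126
γ₂ = 1/√(1 - 0.357²) = 1.071
γ₁/γ₂ = 1.126/1.071 = 1.051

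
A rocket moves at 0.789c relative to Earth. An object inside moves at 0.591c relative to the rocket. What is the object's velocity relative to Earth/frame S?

u = (u' + v)/(1 + u'v/c²)
Numerator: 0.591 + 0.789 = 1.38
Denominator: 1 + 0.466299 = 1.466299
u = 1.38/1.466299 = 0.9411c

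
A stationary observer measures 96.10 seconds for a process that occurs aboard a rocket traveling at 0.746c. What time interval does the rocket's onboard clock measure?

Dilated time Δt = 96.10 seconds
γ = 1/√(1 - 0.746²) = 1.5016
Δt₀ = Δt/γ = 96.10/1.5016 = 64.00 seconds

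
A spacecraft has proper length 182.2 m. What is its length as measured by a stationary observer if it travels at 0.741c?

Proper length L₀ = 182.2 m
γ = 1/√(1 - 0.741²) = 1.4892
L = L₀/γ = 182.2/1.4892 = 122.3 m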